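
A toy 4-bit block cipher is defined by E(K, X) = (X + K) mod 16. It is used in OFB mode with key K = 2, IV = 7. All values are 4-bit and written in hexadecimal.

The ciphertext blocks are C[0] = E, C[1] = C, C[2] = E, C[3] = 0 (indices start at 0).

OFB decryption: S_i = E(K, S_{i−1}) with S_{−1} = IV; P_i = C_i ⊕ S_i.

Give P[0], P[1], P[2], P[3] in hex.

P[0]: S = E(K, 7) = 9; E ⊕ 9 = 7.
P[1]: S = E(K, 9) = B; C ⊕ B = 7.
P[2]: S = E(K, B) = D; E ⊕ D = 3.
P[3]: S = E(K, D) = F; 0 ⊕ F = F.

P[0] = 7, P[1] = 7, P[2] = 3, P[3] = F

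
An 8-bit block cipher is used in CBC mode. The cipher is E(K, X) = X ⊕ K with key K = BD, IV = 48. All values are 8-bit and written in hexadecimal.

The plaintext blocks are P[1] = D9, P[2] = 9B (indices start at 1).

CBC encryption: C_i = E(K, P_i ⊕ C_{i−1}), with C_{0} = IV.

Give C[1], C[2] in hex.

C[1]: P[1] ⊕ 48 = 91; E(K, 91) = 2C.
C[2]: P[2] ⊕ 2C = B7; E(K, B7) = 0A.

C[1] = 2C, C[2] = 0A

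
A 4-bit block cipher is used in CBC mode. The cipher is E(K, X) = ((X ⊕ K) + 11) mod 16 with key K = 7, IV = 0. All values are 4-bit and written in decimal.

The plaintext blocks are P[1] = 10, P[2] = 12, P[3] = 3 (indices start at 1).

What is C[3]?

CBC encryption: C_i = E(K, P_i ⊕ C_{i−1}), with C_{0} = IV.
C[1]: P[1] ⊕ 0 = 10; E(K, 10) = 8.
C[2]: P[2] ⊕ 8 = 4; E(K, 4) = 14.
C[3]: P[3] ⊕ 14 = 13; E(K, 13) = 5.

C[3] = 5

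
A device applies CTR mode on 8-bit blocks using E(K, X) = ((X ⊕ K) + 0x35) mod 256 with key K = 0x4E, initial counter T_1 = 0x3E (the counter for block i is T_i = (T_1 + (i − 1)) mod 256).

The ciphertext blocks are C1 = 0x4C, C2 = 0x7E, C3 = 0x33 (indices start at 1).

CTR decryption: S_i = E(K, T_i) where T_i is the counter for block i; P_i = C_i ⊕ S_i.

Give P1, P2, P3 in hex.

P1: T = 0x3E, S = E(K, T) = 0xA5; 0x4C ⊕ 0xA5 = 0xE9.
P2: T = 0x3F, S = E(K, T) = 0xA6; 0x7E ⊕ 0xA6 = 0xD8.
P3: T = 0x40, S = E(K, T) = 0x43; 0x33 ⊕ 0x43 = 0x70.

P1 = 0xE9, P2 = 0xD8, P3 = 0x70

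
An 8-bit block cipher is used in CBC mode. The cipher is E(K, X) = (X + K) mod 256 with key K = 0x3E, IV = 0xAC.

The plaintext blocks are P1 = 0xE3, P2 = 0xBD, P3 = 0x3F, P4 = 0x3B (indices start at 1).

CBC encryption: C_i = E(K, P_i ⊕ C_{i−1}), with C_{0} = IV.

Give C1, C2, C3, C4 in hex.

C1 = 0x8D, C2 = 0x6E, C3 = 0x8F, C4 = 0xF2

C1: P1 ⊕ 0xAC = 0x4F; E(K, 0x4F) = 0x8D.
C2: P2 ⊕ 0x8D = 0x30; E(K, 0x30) = 0x6E.
C3: P3 ⊕ 0x6E = 0x51; E(K, 0x51) = 0x8F.
C4: P4 ⊕ 0x8F = 0xB4; E(K, 0xB4) = 0xF2.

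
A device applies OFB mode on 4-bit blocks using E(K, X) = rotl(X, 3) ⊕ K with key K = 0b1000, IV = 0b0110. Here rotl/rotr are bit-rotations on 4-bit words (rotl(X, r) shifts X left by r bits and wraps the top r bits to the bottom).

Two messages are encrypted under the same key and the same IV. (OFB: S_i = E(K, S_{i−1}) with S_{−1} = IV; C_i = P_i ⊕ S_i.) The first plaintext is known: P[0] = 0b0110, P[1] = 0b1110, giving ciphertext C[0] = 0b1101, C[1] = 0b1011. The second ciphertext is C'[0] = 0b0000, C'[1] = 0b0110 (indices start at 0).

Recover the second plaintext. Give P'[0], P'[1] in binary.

In OFB with a reused IV, both messages share the same keystream S_i, so C_i ⊕ C'_i = P_i ⊕ P'_i and thus P'_i = P_i ⊕ C_i ⊕ C'_i.
P'[0]: 0b0110 ⊕ 0b1101 ⊕ 0b0000 = 0b1011.
P'[1]: 0b1110 ⊕ 0b1011 ⊕ 0b0110 = 0b0011.

P'[0] = 0b1011, P'[1] = 0b0011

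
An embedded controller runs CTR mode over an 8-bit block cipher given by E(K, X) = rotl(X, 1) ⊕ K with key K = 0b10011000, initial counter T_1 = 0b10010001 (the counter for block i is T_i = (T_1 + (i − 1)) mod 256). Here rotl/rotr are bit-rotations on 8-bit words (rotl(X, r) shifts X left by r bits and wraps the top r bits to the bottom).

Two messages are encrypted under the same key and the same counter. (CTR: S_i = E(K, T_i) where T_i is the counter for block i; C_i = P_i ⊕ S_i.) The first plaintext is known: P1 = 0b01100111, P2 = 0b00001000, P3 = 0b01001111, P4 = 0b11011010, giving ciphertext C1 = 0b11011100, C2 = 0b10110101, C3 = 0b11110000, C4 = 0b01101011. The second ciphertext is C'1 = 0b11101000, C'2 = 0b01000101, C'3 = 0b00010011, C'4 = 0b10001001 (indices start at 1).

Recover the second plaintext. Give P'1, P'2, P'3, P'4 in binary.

In CTR with a reused counter, both messages share the same keystream S_i, so C_i ⊕ C'_i = P_i ⊕ P'_i and thus P'_i = P_i ⊕ C_i ⊕ C'_i.
P'1: 0b01100111 ⊕ 0b11011100 ⊕ 0b11101000 = 0b01010011.
P'2: 0b00001000 ⊕ 0b10110101 ⊕ 0b01000101 = 0b11111000.
P'3: 0b01001111 ⊕ 0b11110000 ⊕ 0b00010011 = 0b10101100.
P'4: 0b11011010 ⊕ 0b01101011 ⊕ 0b10001001 = 0b00111000.

P'1 = 0b01010011, P'2 = 0b11111000, P'3 = 0b10101100, P'4 = 0b00111000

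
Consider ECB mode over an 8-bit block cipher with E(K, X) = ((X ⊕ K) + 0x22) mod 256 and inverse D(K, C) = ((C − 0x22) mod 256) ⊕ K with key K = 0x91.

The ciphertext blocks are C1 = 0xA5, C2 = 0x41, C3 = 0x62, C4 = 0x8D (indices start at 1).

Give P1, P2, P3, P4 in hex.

ECB decryption: P_i = D(K, C_i).
P1: D(K, 0xA5) = 0x12.
P2: D(K, 0x41) = 0x8E.
P3: D(K, 0x62) = 0xD1.
P4: D(K, 0x8D) = 0xFA.

P1 = 0x12, P2 = 0x8E, P3 = 0xD1, P4 = 0xFA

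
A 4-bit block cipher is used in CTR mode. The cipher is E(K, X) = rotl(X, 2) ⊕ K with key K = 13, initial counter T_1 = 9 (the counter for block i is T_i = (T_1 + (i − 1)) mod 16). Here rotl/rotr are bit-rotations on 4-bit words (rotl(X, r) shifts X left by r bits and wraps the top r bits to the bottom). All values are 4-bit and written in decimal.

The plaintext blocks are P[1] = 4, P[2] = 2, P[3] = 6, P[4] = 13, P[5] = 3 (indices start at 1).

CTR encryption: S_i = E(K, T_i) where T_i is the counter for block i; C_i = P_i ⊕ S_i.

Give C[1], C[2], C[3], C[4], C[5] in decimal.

C[1]: T = 9, S = E(K, T) = 11; 4 ⊕ 11 = 15.
C[2]: T = 10, S = E(K, T) = 7; 2 ⊕ 7 = 5.
C[3]: T = 11, S = E(K, T) = 3; 6 ⊕ 3 = 5.
C[4]: T = 12, S = E(K, T) = 14; 13 ⊕ 14 = 3.
C[5]: T = 13, S = E(K, T) = 10; 3 ⊕ 10 = 9.

C[1] = 15, C[2] = 5, C[3] = 5, C[4] = 3, C[5] = 9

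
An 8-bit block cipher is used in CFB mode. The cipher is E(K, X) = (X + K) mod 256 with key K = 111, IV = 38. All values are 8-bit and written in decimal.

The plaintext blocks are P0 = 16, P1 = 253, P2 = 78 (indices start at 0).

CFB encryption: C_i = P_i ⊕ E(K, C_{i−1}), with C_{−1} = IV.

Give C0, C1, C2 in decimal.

C0: E(K, 38) = 149; 16 ⊕ 149 = 133.
C1: E(K, 133) = 244; 253 ⊕ 244 = 9.
C2: E(K, 9) = 120; 78 ⊕ 120 = 54.

C0 = 133, C1 = 9, C2 = 54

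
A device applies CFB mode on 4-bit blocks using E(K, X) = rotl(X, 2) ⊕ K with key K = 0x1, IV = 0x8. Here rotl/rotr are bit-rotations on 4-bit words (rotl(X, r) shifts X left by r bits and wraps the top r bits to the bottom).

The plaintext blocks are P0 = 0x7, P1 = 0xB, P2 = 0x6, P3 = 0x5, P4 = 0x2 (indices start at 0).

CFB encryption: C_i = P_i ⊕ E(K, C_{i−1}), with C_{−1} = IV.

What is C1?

C1 = 0xB

C0: E(K, 0x8) = 0x3; 0x7 ⊕ 0x3 = 0x4.
C1: E(K, 0x4) = 0x0; 0xB ⊕ 0x0 = 0xB.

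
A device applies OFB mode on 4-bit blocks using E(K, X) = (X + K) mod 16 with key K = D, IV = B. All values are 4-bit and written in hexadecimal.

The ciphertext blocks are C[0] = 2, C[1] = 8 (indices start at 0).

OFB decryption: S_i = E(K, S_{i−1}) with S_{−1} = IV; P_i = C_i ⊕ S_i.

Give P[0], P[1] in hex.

P[0]: S = E(K, B) = 8; 2 ⊕ 8 = A.
P[1]: S = E(K, 8) = 5; 8 ⊕ 5 = D.

P[0] = A, P[1] = D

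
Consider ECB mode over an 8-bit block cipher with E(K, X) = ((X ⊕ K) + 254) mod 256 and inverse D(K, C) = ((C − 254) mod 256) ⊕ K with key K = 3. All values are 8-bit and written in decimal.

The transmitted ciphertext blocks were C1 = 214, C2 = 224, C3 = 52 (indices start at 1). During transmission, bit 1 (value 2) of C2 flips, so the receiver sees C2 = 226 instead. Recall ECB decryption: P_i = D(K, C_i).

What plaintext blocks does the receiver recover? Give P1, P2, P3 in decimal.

Only C2 changed, to 226. In ECB, a change in C_i affects only P_i. Decrypting the received ciphertext:
P1: D(K, 214) = 219.
P2: D(K, 226) = 231.
P3: D(K, 52) = 53.
Blocks that differ from the original plaintext: P2.

P1 = 219, P2 = 231, P3 = 53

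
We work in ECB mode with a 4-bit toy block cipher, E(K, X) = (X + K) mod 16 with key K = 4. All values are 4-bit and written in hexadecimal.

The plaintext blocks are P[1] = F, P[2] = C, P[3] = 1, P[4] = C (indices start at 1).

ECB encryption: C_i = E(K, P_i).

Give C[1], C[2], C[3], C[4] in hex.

C[1]: E(K, F) = 3.
C[2]: E(K, C) = 0.
C[3]: E(K, 1) = 5.
C[4]: E(K, C) = 0.

C[1] = 3, C[2] = 0, C[3] = 5, C[4] = 0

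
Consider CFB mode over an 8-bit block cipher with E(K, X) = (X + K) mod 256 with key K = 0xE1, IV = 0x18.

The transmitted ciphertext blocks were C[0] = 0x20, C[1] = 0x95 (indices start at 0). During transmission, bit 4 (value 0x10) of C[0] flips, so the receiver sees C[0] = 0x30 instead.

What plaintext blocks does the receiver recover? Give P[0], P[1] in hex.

CFB decryption: P_i = C_i ⊕ E(K, C_{i−1}), with C_{−1} = IV.
Only C[0] changed, to 0x30. In CFB, a change in C_i flips the same bit in P_i and garbles P_{i+1}. Decrypting the received ciphertext:
P[0]: E(K, 0x18) = 0xF9; 0x30 ⊕ 0xF9 = 0xC9.
P[1]: E(K, 0x30) = 0x11; 0x95 ⊕ 0x11 = 0x84.
Blocks that differ from the original plaintext: P[0], P[1].

P[0] = 0xC9, P[1] = 0x84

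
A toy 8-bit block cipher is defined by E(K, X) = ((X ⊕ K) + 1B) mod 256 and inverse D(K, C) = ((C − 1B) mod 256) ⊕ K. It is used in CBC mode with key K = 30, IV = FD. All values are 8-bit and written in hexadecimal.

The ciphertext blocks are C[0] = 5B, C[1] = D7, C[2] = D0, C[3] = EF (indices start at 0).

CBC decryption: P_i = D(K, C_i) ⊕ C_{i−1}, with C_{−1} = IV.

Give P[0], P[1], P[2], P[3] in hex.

P[0] = 8D, P[1] = D7, P[2] = 52, P[3] = 34

P[0]: D(K, 5B) = 70; 70 ⊕ FD = 8D.
P[1]: D(K, D7) = 8C; 8C ⊕ 5B = D7.
P[2]: D(K, D0) = 85; 85 ⊕ D7 = 52.
P[3]: D(K, EF) = E4; E4 ⊕ D0 = 34.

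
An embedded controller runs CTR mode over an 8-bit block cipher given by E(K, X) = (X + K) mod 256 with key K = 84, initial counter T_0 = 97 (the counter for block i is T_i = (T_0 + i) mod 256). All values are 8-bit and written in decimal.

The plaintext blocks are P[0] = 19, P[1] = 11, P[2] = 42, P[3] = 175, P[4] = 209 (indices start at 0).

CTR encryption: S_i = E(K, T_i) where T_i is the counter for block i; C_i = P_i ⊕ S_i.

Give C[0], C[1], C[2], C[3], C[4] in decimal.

C[0]: T = 97, S = E(K, T) = 181; 19 ⊕ 181 = 166.
C[1]: T = 98, S = E(K, T) = 182; 11 ⊕ 182 = 189.
C[2]: T = 99, S = E(K, T) = 183; 42 ⊕ 183 = 157.
C[3]: T = 100, S = E(K, T) = 184; 175 ⊕ 184 = 23.
C[4]: T = 101, S = E(K, T) = 185; 209 ⊕ 185 = 104.

C[0] = 166, C[1] = 189, C[2] = 157, C[3] = 23, C[4] = 104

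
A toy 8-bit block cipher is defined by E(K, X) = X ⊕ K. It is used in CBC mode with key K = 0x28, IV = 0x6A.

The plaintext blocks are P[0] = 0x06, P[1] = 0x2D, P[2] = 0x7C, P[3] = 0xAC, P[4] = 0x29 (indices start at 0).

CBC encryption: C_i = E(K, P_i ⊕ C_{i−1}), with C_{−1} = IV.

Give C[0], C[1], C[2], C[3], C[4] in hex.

C[0]: P[0] ⊕ 0x6A = 0x6C; E(K, 0x6C) = 0x44.
C[1]: P[1] ⊕ 0x44 = 0x69; E(K, 0x69) = 0x41.
C[2]: P[2] ⊕ 0x41 = 0x3D; E(K, 0x3D) = 0x15.
C[3]: P[3] ⊕ 0x15 = 0xB9; E(K, 0xB9) = 0x91.
C[4]: P[4] ⊕ 0x91 = 0xB8; E(K, 0xB8) = 0x90.

C[0] = 0x44, C[1] = 0x41, C[2] = 0x15, C[3] = 0x91, C[4] = 0x90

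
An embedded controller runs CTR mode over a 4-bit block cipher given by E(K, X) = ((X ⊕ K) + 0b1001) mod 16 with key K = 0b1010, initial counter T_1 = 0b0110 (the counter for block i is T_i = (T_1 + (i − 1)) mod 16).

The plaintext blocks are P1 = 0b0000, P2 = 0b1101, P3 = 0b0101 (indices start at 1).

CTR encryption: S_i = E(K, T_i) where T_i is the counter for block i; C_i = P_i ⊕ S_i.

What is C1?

C1: T = 0b0110, S = E(K, T) = 0b0101; 0b0000 ⊕ 0b0101 = 0b0101.

C1 = 0b0101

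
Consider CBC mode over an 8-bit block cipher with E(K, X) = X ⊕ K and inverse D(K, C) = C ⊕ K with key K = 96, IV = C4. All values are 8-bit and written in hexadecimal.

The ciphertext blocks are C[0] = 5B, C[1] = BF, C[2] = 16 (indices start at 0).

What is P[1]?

CBC decryption: P_i = D(K, C_i) ⊕ C_{i−1}, with C_{−1} = IV.
P[1]: D(K, BF) = 29; 29 ⊕ 5B = 72.

P[1] = 72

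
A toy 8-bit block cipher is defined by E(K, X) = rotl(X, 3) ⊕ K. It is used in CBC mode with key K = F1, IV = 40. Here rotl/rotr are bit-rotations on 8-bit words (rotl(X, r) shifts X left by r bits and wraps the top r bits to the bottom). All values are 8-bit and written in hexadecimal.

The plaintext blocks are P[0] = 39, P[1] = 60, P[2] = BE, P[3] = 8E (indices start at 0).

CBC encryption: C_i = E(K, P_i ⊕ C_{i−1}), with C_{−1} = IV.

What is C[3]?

C[3] = 6D

C[0]: P[0] ⊕ 40 = 79; E(K, 79) = 3A.
C[1]: P[1] ⊕ 3A = 5A; E(K, 5A) = 23.
C[2]: P[2] ⊕ 23 = 9D; E(K, 9D) = 1D.
C[3]: P[3] ⊕ 1D = 93; E(K, 93) = 6D.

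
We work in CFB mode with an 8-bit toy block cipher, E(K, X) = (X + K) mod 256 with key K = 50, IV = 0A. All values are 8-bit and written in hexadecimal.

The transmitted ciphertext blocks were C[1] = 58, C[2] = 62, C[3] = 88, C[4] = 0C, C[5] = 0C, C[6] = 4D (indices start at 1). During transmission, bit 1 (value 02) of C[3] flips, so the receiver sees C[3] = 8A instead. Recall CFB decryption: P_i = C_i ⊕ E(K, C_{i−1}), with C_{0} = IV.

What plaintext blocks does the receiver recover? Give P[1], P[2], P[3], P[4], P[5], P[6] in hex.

Only C[3] changed, to 8A. In CFB, a change in C_i flips the same bit in P_i and garbles P_{i+1}. Decrypting the received ciphertext:
P[1]: E(K, 0A) = 5A; 58 ⊕ 5A = 02.
P[2]: E(K, 58) = A8; 62 ⊕ A8 = CA.
P[3]: E(K, 62) = B2; 8A ⊕ B2 = 38.
P[4]: E(K, 8A) = DA; 0C ⊕ DA = D6.
P[5]: E(K, 0C) = 5C; 0C ⊕ 5C = 50.
P[6]: E(K, 0C) = 5C; 4D ⊕ 5C = 11.
Blocks that differ from the original plaintext: P[3], P[4].

P[1] = 02, P[2] = CA, P[3] = 38, P[4] = D6, P[5] = 50, P[6] = 11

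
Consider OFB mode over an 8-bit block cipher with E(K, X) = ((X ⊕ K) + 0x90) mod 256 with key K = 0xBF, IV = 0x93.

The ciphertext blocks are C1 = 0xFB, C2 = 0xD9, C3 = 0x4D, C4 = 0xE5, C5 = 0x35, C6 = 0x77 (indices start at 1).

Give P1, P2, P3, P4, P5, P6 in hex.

P1 = 0x47, P2 = 0x4A, P3 = 0xF1, P4 = 0x76, P5 = 0x89, P6 = 0xE4

OFB decryption: S_i = E(K, S_{i−1}) with S_{0} = IV; P_i = C_i ⊕ S_i.
P1: S = E(K, 0x93) = 0xBC; 0xFB ⊕ 0xBC = 0x47.
P2: S = E(K, 0xBC) = 0x93; 0xD9 ⊕ 0x93 = 0x4A.
P3: S = E(K, 0x93) = 0xBC; 0x4D ⊕ 0xBC = 0xF1.
P4: S = E(K, 0xBC) = 0x93; 0xE5 ⊕ 0x93 = 0x76.
P5: S = E(K, 0x93) = 0xBC; 0x35 ⊕ 0xBC = 0x89.
P6: S = E(K, 0xBC) = 0x93; 0x77 ⊕ 0x93 = 0xE4.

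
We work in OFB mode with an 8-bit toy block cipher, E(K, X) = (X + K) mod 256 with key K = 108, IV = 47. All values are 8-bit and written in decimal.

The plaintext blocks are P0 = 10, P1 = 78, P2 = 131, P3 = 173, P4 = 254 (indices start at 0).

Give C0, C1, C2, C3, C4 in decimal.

C0 = 145, C1 = 73, C2 = 240, C3 = 114, C4 = 181

OFB encryption: S_i = E(K, S_{i−1}) with S_{−1} = IV; C_i = P_i ⊕ S_i.
C0: S = E(K, 47) = 155; 10 ⊕ 155 = 145.
C1: S = E(K, 155) = 7; 78 ⊕ 7 = 73.
C2: S = E(K, 7) = 115; 131 ⊕ 115 = 240.
C3: S = E(K, 115) = 223; 173 ⊕ 223 = 114.
C4: S = E(K, 223) = 75; 254 ⊕ 75 = 181.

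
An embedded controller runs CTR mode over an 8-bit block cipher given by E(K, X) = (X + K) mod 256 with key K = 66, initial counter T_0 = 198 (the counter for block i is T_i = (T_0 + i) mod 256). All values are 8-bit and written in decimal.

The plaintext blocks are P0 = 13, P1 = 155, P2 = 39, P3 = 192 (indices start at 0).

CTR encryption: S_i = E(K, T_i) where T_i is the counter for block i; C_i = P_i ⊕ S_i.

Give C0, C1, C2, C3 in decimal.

C0: T = 198, S = E(K, T) = 8; 13 ⊕ 8 = 5.
C1: T = 199, S = E(K, T) = 9; 155 ⊕ 9 = 146.
C2: T = 200, S = E(K, T) = 10; 39 ⊕ 10 = 45.
C3: T = 201, S = E(K, T) = 11; 192 ⊕ 11 = 203.

C0 = 5, C1 = 146, C2 = 45, C3 = 203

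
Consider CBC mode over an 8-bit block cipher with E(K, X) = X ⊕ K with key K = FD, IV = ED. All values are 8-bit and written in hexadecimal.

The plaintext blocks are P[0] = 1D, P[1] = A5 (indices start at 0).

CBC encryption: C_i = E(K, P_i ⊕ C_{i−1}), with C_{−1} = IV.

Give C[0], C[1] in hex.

C[0] = 0D, C[1] = 55

C[0]: P[0] ⊕ ED = F0; E(K, F0) = 0D.
C[1]: P[1] ⊕ 0D = A8; E(K, A8) = 55.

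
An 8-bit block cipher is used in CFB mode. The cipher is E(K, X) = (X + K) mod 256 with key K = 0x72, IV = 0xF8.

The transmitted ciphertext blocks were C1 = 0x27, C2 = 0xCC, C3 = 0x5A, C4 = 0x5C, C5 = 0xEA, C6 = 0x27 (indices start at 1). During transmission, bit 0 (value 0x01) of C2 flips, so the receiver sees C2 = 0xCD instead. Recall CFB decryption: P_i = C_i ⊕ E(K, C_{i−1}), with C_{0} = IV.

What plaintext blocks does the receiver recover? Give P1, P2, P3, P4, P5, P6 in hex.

Only C2 changed, to 0xCD. In CFB, a change in C_i flips the same bit in P_i and garbles P_{i+1}. Decrypting the received ciphertext:
P1: E(K, 0xF8) = 0x6A; 0x27 ⊕ 0x6A = 0x4D.
P2: E(K, 0x27) = 0x99; 0xCD ⊕ 0x99 = 0x54.
P3: E(K, 0xCD) = 0x3F; 0x5A ⊕ 0x3F = 0x65.
P4: E(K, 0x5A) = 0xCC; 0x5C ⊕ 0xCC = 0x90.
P5: E(K, 0x5C) = 0xCE; 0xEA ⊕ 0xCE = 0x24.
P6: E(K, 0xEA) = 0x5C; 0x27 ⊕ 0x5C = 0x7B.
Blocks that differ from the original plaintext: P2, P3.

P1 = 0x4D, P2 = 0x54, P3 = 0x65, P4 = 0x90, P5 = 0x24, P6 = 0x7B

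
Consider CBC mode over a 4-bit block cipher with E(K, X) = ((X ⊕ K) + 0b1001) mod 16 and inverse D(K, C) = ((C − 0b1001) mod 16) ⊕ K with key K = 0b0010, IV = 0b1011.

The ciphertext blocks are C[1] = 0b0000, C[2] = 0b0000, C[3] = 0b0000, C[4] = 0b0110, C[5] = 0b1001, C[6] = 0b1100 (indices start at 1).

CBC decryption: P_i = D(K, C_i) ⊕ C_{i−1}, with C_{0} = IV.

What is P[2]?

P[2] = 0b0101

P[2]: D(K, 0b0000) = 0b0101; 0b0101 ⊕ 0b0000 = 0b0101.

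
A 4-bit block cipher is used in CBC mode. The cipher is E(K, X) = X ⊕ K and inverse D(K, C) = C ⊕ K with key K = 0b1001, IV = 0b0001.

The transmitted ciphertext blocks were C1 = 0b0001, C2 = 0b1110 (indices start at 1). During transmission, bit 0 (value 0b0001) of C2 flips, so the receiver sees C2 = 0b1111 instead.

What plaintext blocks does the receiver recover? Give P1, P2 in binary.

P1 = 0b1001, P2 = 0b0111

CBC decryption: P_i = D(K, C_i) ⊕ C_{i−1}, with C_{0} = IV.
Only C2 changed, to 0b1111. In CBC, a change in C_i garbles P_i and flips the same bit in P_{i+1}. Decrypting the received ciphertext:
P1: D(K, 0b0001) = 0b1000; 0b1000 ⊕ 0b0001 = 0b1001.
P2: D(K, 0b1111) = 0b0110; 0b0110 ⊕ 0b0001 = 0b0111.
Blocks that differ from the original plaintext: P2.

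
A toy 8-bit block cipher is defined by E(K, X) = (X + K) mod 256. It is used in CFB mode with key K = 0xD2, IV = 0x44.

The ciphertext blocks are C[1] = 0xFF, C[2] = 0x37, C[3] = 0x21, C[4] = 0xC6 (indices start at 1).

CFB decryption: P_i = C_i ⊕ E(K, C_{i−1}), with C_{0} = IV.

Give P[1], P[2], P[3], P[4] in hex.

P[1]: E(K, 0x44) = 0x16; 0xFF ⊕ 0x16 = 0xE9.
P[2]: E(K, 0xFF) = 0xD1; 0x37 ⊕ 0xD1 = 0xE6.
P[3]: E(K, 0x37) = 0x09; 0x21 ⊕ 0x09 = 0x28.
P[4]: E(K, 0x21) = 0xF3; 0xC6 ⊕ 0xF3 = 0x35.

P[1] = 0xE9, P[2] = 0xE6, P[3] = 0x28, P[4] = 0x35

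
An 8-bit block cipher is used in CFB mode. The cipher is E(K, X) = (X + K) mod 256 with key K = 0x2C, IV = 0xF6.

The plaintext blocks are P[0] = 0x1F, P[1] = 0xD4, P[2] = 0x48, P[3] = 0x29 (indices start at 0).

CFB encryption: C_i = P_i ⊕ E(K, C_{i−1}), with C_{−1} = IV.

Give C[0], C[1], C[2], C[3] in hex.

C[0] = 0x3D, C[1] = 0xBD, C[2] = 0xA1, C[3] = 0xE4

C[0]: E(K, 0xF6) = 0x22; 0x1F ⊕ 0x22 = 0x3D.
C[1]: E(K, 0x3D) = 0x69; 0xD4 ⊕ 0x69 = 0xBD.
C[2]: E(K, 0xBD) = 0xE9; 0x48 ⊕ 0xE9 = 0xA1.
C[3]: E(K, 0xA1) = 0xCD; 0x29 ⊕ 0xCD = 0xE4.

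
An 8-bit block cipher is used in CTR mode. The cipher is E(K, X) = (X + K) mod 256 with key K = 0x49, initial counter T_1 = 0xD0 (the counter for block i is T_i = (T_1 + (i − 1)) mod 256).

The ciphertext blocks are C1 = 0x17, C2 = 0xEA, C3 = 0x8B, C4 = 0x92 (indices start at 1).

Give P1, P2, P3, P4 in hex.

CTR decryption: S_i = E(K, T_i) where T_i is the counter for block i; P_i = C_i ⊕ S_i.
P1: T = 0xD0, S = E(K, T) = 0x19; 0x17 ⊕ 0x19 = 0x0E.
P2: T = 0xD1, S = E(K, T) = 0x1A; 0xEA ⊕ 0x1A = 0xF0.
P3: T = 0xD2, S = E(K, T) = 0x1B; 0x8B ⊕ 0x1B = 0x90.
P4: T = 0xD3, S = E(K, T) = 0x1C; 0x92 ⊕ 0x1C = 0x8E.

P1 = 0x0E, P2 = 0xF0, P3 = 0x90, P4 = 0x8E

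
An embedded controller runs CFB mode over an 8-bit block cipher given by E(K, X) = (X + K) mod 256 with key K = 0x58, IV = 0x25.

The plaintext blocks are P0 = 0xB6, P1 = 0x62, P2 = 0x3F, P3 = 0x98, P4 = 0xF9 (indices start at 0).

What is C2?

C2 = 0xA6

CFB encryption: C_i = P_i ⊕ E(K, C_{i−1}), with C_{−1} = IV.
C0: E(K, 0x25) = 0x7D; 0xB6 ⊕ 0x7D = 0xCB.
C1: E(K, 0xCB) = 0x23; 0x62 ⊕ 0x23 = 0x41.
C2: E(K, 0x41) = 0x99; 0x3F ⊕ 0x99 = 0xA6.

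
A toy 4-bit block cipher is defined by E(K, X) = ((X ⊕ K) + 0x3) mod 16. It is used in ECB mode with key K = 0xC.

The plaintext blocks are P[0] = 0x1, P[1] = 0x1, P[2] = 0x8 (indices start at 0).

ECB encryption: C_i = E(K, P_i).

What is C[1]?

C[1]: E(K, 0x1) = 0x0.

C[1] = 0x0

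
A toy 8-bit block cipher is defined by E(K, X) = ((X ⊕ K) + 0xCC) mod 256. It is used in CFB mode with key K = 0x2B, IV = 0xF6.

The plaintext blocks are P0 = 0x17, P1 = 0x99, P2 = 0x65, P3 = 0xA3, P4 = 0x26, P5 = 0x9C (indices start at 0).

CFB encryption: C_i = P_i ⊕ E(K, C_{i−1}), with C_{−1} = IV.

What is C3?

C3 = 0x3E

C0: E(K, 0xF6) = 0xA9; 0x17 ⊕ 0xA9 = 0xBE.
C1: E(K, 0xBE) = 0x61; 0x99 ⊕ 0x61 = 0xF8.
C2: E(K, 0xF8) = 0x9F; 0x65 ⊕ 0x9F = 0xFA.
C3: E(K, 0xFA) = 0x9D; 0xA3 ⊕ 0x9D = 0x3E.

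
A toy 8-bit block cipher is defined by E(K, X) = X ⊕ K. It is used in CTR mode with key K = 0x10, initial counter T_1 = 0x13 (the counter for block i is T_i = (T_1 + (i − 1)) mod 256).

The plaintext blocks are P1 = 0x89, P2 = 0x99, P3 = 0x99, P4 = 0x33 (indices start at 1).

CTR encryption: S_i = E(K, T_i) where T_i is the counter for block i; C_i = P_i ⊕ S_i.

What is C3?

C1: T = 0x13, S = E(K, T) = 0x03; 0x89 ⊕ 0x03 = 0x8A.
C2: T = 0x14, S = E(K, T) = 0x04; 0x99 ⊕ 0x04 = 0x9D.
C3: T = 0x15, S = E(K, T) = 0x05; 0x99 ⊕ 0x05 = 0x9C.

C3 = 0x9C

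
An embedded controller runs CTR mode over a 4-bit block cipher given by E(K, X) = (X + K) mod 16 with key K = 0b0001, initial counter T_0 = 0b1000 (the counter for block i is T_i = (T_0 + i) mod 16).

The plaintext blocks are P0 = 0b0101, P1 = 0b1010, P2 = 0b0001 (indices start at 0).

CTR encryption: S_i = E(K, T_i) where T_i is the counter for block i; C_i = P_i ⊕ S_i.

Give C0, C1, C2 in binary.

C0: T = 0b1000, S = E(K, T) = 0b1001; 0b0101 ⊕ 0b1001 = 0b1100.
C1: T = 0b1001, S = E(K, T) = 0b1010; 0b1010 ⊕ 0b1010 = 0b0000.
C2: T = 0b1010, S = E(K, T) = 0b1011; 0b0001 ⊕ 0b1011 = 0b1010.

C0 = 0b1100, C1 = 0b0000, C2 = 0b1010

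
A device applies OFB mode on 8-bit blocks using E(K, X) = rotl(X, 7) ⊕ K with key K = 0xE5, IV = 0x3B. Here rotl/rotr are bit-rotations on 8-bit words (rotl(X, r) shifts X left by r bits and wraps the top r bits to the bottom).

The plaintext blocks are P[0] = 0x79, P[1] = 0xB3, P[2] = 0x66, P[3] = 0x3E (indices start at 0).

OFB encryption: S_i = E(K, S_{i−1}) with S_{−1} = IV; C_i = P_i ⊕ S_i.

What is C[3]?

C[0]: S = E(K, 0x3B) = 0x78; 0x79 ⊕ 0x78 = 0x01.
C[1]: S = E(K, 0x78) = 0xD9; 0xB3 ⊕ 0xD9 = 0x6A.
C[2]: S = E(K, 0xD9) = 0x09; 0x66 ⊕ 0x09 = 0x6F.
C[3]: S = E(K, 0x09) = 0x61; 0x3E ⊕ 0x61 = 0x5F.

C[3] = 0x5F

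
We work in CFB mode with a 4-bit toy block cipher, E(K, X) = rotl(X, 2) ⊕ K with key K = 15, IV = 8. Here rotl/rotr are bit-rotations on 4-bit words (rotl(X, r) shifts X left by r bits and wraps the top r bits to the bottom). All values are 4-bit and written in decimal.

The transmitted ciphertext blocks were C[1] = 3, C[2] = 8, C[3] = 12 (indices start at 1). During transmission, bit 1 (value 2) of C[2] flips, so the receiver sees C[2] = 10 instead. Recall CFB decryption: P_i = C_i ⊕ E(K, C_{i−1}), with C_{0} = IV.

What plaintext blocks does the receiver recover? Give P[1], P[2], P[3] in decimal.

P[1] = 14, P[2] = 9, P[3] = 9

Only C[2] changed, to 10. In CFB, a change in C_i flips the same bit in P_i and garbles P_{i+1}. Decrypting the received ciphertext:
P[1]: E(K, 8) = 13; 3 ⊕ 13 = 14.
P[2]: E(K, 3) = 3; 10 ⊕ 3 = 9.
P[3]: E(K, 10) = 5; 12 ⊕ 5 = 9.
Blocks that differ from the original plaintext: P[2], P[3].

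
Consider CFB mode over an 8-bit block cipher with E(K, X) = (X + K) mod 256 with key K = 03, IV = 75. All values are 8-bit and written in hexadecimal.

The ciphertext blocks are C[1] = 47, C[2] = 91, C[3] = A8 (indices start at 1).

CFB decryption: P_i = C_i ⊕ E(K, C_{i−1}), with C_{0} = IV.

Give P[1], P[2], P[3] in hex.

P[1]: E(K, 75) = 78; 47 ⊕ 78 = 3F.
P[2]: E(K, 47) = 4A; 91 ⊕ 4A = DB.
P[3]: E(K, 91) = 94; A8 ⊕ 94 = 3C.

P[1] = 3F, P[2] = DB, P[3] = 3C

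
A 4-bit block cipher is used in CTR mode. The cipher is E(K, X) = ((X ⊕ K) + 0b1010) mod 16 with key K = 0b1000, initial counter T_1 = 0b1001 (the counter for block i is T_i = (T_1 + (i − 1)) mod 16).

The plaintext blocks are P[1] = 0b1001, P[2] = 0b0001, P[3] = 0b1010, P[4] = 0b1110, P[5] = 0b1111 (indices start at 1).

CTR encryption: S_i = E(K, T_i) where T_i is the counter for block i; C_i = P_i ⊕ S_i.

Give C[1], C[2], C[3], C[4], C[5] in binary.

C[1] = 0b0010, C[2] = 0b1101, C[3] = 0b0111, C[4] = 0b0000, C[5] = 0b0000

C[1]: T = 0b1001, S = E(K, T) = 0b1011; 0b1001 ⊕ 0b1011 = 0b0010.
C[2]: T = 0b1010, S = E(K, T) = 0b1100; 0b0001 ⊕ 0b1100 = 0b1101.
C[3]: T = 0b1011, S = E(K, T) = 0b1101; 0b1010 ⊕ 0b1101 = 0b0111.
C[4]: T = 0b1100, S = E(K, T) = 0b1110; 0b1110 ⊕ 0b1110 = 0b0000.
C[5]: T = 0b1101, S = E(K, T) = 0b1111; 0b1111 ⊕ 0b1111 = 0b0000.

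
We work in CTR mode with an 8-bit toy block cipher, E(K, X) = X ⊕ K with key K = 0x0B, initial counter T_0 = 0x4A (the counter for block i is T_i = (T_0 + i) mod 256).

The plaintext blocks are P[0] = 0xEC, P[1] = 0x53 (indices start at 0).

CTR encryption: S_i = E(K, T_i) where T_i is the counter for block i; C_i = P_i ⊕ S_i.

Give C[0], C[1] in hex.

C[0] = 0xAD, C[1] = 0x13

C[0]: T = 0x4A, S = E(K, T) = 0x41; 0xEC ⊕ 0x41 = 0xAD.
C[1]: T = 0x4B, S = E(K, T) = 0x40; 0x53 ⊕ 0x40 = 0x13.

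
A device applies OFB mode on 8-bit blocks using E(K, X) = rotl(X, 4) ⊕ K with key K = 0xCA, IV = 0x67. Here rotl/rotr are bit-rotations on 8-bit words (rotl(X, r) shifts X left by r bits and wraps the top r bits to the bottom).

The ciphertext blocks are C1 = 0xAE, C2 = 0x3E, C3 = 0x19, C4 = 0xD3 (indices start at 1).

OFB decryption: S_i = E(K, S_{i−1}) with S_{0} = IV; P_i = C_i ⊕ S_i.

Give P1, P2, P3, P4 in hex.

P1: S = E(K, 0x67) = 0xBC; 0xAE ⊕ 0xBC = 0x12.
P2: S = E(K, 0xBC) = 0x01; 0x3E ⊕ 0x01 = 0x3F.
P3: S = E(K, 0x01) = 0xDA; 0x19 ⊕ 0xDA = 0xC3.
P4: S = E(K, 0xDA) = 0x67; 0xD3 ⊕ 0x67 = 0xB4.

P1 = 0x12, P2 = 0x3F, P3 = 0xC3, P4 = 0xB4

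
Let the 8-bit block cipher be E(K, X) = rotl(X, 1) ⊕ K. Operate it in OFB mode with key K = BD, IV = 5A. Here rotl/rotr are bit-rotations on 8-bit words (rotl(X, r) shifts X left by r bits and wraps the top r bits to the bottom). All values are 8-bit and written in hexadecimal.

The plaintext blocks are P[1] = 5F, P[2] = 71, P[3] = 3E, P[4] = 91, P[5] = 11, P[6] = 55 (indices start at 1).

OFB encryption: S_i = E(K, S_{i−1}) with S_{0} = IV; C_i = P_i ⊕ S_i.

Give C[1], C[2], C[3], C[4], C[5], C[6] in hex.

C[1]: S = E(K, 5A) = 09; 5F ⊕ 09 = 56.
C[2]: S = E(K, 09) = AF; 71 ⊕ AF = DE.
C[3]: S = E(K, AF) = E2; 3E ⊕ E2 = DC.
C[4]: S = E(K, E2) = 78; 91 ⊕ 78 = E9.
C[5]: S = E(K, 78) = 4D; 11 ⊕ 4D = 5C.
C[6]: S = E(K, 4D) = 27; 55 ⊕ 27 = 72.

C[1] = 56, C[2] = DE, C[3] = DC, C[4] = E9, C[5] = 5C, C[6] = 72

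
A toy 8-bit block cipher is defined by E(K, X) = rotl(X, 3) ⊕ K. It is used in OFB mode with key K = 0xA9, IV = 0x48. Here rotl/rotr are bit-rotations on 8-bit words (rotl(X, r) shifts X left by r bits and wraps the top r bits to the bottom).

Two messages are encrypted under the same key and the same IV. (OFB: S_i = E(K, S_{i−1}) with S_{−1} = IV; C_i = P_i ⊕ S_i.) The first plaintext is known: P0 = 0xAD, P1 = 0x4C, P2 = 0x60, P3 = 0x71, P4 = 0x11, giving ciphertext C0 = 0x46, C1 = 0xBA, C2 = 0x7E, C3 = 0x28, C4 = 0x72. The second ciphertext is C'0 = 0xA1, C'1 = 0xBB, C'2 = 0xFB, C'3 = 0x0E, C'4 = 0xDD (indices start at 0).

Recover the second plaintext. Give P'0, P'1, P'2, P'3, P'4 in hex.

P'0 = 0x4A, P'1 = 0x4D, P'2 = 0xE5, P'3 = 0x57, P'4 = 0xBE

In OFB with a reused IV, both messages share the same keystream S_i, so C_i ⊕ C'_i = P_i ⊕ P'_i and thus P'_i = P_i ⊕ C_i ⊕ C'_i.
P'0: 0xAD ⊕ 0x46 ⊕ 0xA1 = 0x4A.
P'1: 0x4C ⊕ 0xBA ⊕ 0xBB = 0x4D.
P'2: 0x60 ⊕ 0x7E ⊕ 0xFB = 0xE5.
P'3: 0x71 ⊕ 0x28 ⊕ 0x0E = 0x57.
P'4: 0x11 ⊕ 0x72 ⊕ 0xDD = 0xBE.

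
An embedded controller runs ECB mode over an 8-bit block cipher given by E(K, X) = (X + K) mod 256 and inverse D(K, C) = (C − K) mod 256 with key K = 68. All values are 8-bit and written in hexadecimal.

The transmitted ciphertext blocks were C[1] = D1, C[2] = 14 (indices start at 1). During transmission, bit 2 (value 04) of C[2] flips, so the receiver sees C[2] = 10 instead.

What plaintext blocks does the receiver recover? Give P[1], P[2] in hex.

P[1] = 69, P[2] = A8

ECB decryption: P_i = D(K, C_i).
Only C[2] changed, to 10. In ECB, a change in C_i affects only P_i. Decrypting the received ciphertext:
P[1]: D(K, D1) = 69.
P[2]: D(K, 10) = A8.
Blocks that differ from the original plaintext: P[2].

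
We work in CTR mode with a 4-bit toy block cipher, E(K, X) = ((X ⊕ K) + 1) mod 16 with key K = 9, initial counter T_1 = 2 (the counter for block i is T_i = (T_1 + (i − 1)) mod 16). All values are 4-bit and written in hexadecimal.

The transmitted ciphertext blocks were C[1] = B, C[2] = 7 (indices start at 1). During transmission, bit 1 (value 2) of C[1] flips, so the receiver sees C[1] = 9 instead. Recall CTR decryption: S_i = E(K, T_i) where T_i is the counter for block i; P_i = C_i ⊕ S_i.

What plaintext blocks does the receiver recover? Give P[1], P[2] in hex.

Only C[1] changed, to 9. In CTR, a change in C_i flips the same bit in P_i only; the keystream is unaffected. Decrypting the received ciphertext:
P[1]: T = 2, S = E(K, T) = C; 9 ⊕ C = 5.
P[2]: T = 3, S = E(K, T) = B; 7 ⊕ B = C.
Blocks that differ from the original plaintext: P[1].

P[1] = 5, P[2] = C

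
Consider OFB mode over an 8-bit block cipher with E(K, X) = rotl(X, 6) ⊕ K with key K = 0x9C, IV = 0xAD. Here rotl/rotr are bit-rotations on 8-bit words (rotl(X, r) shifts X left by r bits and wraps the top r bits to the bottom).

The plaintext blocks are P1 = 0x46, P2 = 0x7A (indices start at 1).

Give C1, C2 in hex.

C1 = 0xB1, C2 = 0x1B

OFB encryption: S_i = E(K, S_{i−1}) with S_{0} = IV; C_i = P_i ⊕ S_i.
C1: S = E(K, 0xAD) = 0xF7; 0x46 ⊕ 0xF7 = 0xB1.
C2: S = E(K, 0xF7) = 0x61; 0x7A ⊕ 0x61 = 0x1B.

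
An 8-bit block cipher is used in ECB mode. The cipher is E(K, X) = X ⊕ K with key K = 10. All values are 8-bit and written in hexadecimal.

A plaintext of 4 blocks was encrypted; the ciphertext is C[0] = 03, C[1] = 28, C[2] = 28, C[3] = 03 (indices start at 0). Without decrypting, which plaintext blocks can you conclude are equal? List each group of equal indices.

ECB encrypts each block independently with the same key, so equal ciphertext blocks imply equal plaintext blocks.
C[0] = C[3] = 03, so P[0] = P[3].
C[1] = C[2] = 28, so P[1] = P[2].

P[0] = P[3]; P[1] = P[2]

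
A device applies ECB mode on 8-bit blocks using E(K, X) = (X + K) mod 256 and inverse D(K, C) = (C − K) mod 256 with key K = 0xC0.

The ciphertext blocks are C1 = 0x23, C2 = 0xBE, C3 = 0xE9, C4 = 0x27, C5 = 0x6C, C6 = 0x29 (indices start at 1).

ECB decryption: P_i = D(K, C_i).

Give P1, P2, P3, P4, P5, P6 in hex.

P1: D(K, 0x23) = 0x63.
P2: D(K, 0xBE) = 0xFE.
P3: D(K, 0xE9) = 0x29.
P4: D(K, 0x27) = 0x67.
P5: D(K, 0x6C) = 0xAC.
P6: D(K, 0x29) = 0x69.

P1 = 0x63, P2 = 0xFE, P3 = 0x29, P4 = 0x67, P5 = 0xAC, P6 = 0x69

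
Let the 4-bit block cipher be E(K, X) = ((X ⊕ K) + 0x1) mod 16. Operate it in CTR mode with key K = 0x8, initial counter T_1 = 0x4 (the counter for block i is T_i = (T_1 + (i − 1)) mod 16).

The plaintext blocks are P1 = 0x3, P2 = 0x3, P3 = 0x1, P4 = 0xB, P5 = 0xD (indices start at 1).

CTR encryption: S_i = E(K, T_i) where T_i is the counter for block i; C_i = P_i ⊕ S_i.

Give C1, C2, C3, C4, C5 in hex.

C1: T = 0x4, S = E(K, T) = 0xD; 0x3 ⊕ 0xD = 0xE.
C2: T = 0x5, S = E(K, T) = 0xE; 0x3 ⊕ 0xE = 0xD.
C3: T = 0x6, S = E(K, T) = 0xF; 0x1 ⊕ 0xF = 0xE.
C4: T = 0x7, S = E(K, T) = 0x0; 0xB ⊕ 0x0 = 0xB.
C5: T = 0x8, S = E(K, T) = 0x1; 0xD ⊕ 0x1 = 0xC.

C1 = 0xE, C2 = 0xD, C3 = 0xE, C4 = 0xB, C5 = 0xC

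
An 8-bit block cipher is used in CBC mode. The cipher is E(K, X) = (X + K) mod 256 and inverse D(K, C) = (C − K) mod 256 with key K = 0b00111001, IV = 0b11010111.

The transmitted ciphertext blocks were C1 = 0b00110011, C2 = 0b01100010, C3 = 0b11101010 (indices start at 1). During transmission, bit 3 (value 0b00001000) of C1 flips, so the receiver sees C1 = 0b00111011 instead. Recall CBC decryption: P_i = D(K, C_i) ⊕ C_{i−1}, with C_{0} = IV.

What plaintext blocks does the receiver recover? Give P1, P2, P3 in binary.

P1 = 0b11010101, P2 = 0b00010010, P3 = 0b11010011

Only C1 changed, to 0b00111011. In CBC, a change in C_i garbles P_i and flips the same bit in P_{i+1}. Decrypting the received ciphertext:
P1: D(K, 0b00111011) = 0b00000010; 0b00000010 ⊕ 0b11010111 = 0b11010101.
P2: D(K, 0b01100010) = 0b00101001; 0b00101001 ⊕ 0b00111011 = 0b00010010.
P3: D(K, 0b11101010) = 0b10110001; 0b10110001 ⊕ 0b01100010 = 0b11010011.
Blocks that differ from the original plaintext: P1, P2.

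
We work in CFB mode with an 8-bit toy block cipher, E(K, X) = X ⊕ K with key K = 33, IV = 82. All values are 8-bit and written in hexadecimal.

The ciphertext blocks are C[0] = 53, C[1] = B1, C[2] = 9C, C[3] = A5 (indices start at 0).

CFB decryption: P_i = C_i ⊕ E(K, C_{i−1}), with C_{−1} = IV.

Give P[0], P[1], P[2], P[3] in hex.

P[0]: E(K, 82) = B1; 53 ⊕ B1 = E2.
P[1]: E(K, 53) = 60; B1 ⊕ 60 = D1.
P[2]: E(K, B1) = 82; 9C ⊕ 82 = 1E.
P[3]: E(K, 9C) = AF; A5 ⊕ AF = 0A.

P[0] = E2, P[1] = D1, P[2] = 1E, P[3] = 0A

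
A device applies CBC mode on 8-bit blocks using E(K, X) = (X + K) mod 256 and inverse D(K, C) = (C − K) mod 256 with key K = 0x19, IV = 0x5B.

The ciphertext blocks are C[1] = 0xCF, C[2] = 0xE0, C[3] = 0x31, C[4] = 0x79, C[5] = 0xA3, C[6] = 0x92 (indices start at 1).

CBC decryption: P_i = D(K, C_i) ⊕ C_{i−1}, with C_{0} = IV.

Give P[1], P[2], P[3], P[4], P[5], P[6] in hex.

P[1]: D(K, 0xCF) = 0xB6; 0xB6 ⊕ 0x5B = 0xED.
P[2]: D(K, 0xE0) = 0xC7; 0xC7 ⊕ 0xCF = 0x08.
P[3]: D(K, 0x31) = 0x18; 0x18 ⊕ 0xE0 = 0xF8.
P[4]: D(K, 0x79) = 0x60; 0x60 ⊕ 0x31 = 0x51.
P[5]: D(K, 0xA3) = 0x8A; 0x8A ⊕ 0x79 = 0xF3.
P[6]: D(K, 0x92) = 0x79; 0x79 ⊕ 0xA3 = 0xDA.

P[1] = 0xED, P[2] = 0x08, P[3] = 0xF8, P[4] = 0x51, P[5] = 0xF3, P[6] = 0xDA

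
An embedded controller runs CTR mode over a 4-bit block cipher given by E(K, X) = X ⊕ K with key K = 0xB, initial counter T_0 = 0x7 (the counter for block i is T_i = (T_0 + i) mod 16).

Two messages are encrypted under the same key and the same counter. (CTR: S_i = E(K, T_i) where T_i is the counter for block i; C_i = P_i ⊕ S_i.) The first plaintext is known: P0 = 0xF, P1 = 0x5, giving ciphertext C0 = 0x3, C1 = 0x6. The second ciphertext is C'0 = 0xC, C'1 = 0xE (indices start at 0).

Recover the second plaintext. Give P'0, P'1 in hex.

P'0 = 0x0, P'1 = 0xD

In CTR with a reused counter, both messages share the same keystream S_i, so C_i ⊕ C'_i = P_i ⊕ P'_i and thus P'_i = P_i ⊕ C_i ⊕ C'_i.
P'0: 0xF ⊕ 0x3 ⊕ 0xC = 0x0.
P'1: 0x5 ⊕ 0x6 ⊕ 0xE = 0xD.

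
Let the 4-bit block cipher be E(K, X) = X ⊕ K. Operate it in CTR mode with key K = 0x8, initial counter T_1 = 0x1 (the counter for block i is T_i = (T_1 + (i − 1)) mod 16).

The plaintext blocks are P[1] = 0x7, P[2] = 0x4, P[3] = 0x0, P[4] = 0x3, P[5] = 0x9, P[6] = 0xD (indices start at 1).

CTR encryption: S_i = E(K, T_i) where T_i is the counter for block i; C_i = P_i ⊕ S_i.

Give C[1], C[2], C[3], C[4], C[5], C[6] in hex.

C[1] = 0xE, C[2] = 0xE, C[3] = 0xB, C[4] = 0xF, C[5] = 0x4, C[6] = 0x3

C[1]: T = 0x1, S = E(K, T) = 0x9; 0x7 ⊕ 0x9 = 0xE.
C[2]: T = 0x2, S = E(K, T) = 0xA; 0x4 ⊕ 0xA = 0xE.
C[3]: T = 0x3, S = E(K, T) = 0xB; 0x0 ⊕ 0xB = 0xB.
C[4]: T = 0x4, S = E(K, T) = 0xC; 0x3 ⊕ 0xC = 0xF.
C[5]: T = 0x5, S = E(K, T) = 0xD; 0x9 ⊕ 0xD = 0x4.
C[6]: T = 0x6, S = E(K, T) = 0xE; 0xD ⊕ 0xE = 0x3.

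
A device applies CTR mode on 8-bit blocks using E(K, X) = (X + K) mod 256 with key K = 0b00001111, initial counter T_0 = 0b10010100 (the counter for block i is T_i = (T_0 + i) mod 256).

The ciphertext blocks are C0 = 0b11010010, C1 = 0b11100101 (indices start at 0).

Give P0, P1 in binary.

P0 = 0b01110001, P1 = 0b01000001

CTR decryption: S_i = E(K, T_i) where T_i is the counter for block i; P_i = C_i ⊕ S_i.
P0: T = 0b10010100, S = E(K, T) = 0b10100011; 0b11010010 ⊕ 0b10100011 = 0b01110001.
P1: T = 0b10010101, S = E(K, T) = 0b10100100; 0b11100101 ⊕ 0b10100100 = 0b01000001.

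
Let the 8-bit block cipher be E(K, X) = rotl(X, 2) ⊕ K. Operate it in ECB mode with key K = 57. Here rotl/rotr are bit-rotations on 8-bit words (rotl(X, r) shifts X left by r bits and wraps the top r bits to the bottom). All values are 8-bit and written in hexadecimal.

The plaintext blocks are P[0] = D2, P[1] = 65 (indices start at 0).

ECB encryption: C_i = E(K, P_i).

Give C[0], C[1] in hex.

C[0]: E(K, D2) = 1C.
C[1]: E(K, 65) = C2.

C[0] = 1C, C[1] = C2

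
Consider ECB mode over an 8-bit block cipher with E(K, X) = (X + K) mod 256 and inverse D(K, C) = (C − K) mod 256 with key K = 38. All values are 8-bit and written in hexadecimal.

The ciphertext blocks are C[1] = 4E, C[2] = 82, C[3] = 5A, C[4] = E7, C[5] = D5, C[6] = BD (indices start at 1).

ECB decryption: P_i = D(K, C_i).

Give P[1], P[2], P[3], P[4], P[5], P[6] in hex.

P[1]: D(K, 4E) = 16.
P[2]: D(K, 82) = 4A.
P[3]: D(K, 5A) = 22.
P[4]: D(K, E7) = AF.
P[5]: D(K, D5) = 9D.
P[6]: D(K, BD) = 85.

P[1] = 16, P[2] = 4A, P[3] = 22, P[4] = AF, P[5] = 9D, P[6] = 85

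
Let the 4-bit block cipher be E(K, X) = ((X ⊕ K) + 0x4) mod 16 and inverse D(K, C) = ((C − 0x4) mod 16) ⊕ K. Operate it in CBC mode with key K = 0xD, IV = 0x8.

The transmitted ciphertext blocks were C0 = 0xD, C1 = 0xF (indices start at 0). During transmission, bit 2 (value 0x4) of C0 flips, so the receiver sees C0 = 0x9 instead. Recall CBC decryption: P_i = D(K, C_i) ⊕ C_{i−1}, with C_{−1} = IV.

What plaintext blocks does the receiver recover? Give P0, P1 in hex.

Only C0 changed, to 0x9. In CBC, a change in C_i garbles P_i and flips the same bit in P_{i+1}. Decrypting the received ciphertext:
P0: D(K, 0x9) = 0x8; 0x8 ⊕ 0x8 = 0x0.
P1: D(K, 0xF) = 0x6; 0x6 ⊕ 0x9 = 0xF.
Blocks that differ from the original plaintext: P0, P1.

P0 = 0x0, P1 = 0xF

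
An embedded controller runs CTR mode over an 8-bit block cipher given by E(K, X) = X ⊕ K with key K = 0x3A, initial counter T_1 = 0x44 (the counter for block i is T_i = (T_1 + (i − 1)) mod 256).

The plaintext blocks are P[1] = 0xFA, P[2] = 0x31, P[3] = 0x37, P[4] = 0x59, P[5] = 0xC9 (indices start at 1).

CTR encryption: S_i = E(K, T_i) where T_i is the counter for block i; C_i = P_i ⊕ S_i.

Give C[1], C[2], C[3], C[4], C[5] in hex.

C[1]: T = 0x44, S = E(K, T) = 0x7E; 0xFA ⊕ 0x7E = 0x84.
C[2]: T = 0x45, S = E(K, T) = 0x7F; 0x31 ⊕ 0x7F = 0x4E.
C[3]: T = 0x46, S = E(K, T) = 0x7C; 0x37 ⊕ 0x7C = 0x4B.
C[4]: T = 0x47, S = E(K, T) = 0x7D; 0x59 ⊕ 0x7D = 0x24.
C[5]: T = 0x48, S = E(K, T) = 0x72; 0xC9 ⊕ 0x72 = 0xBB.

C[1] = 0x84, C[2] = 0x4E, C[3] = 0x4B, C[4] = 0x24, C[5] = 0xBB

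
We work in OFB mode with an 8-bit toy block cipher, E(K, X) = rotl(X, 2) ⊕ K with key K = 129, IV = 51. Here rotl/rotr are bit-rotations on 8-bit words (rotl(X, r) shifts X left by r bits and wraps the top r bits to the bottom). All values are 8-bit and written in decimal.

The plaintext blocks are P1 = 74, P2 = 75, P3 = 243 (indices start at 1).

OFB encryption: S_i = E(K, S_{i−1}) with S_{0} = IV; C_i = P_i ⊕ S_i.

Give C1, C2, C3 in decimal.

C1: S = E(K, 51) = 77; 74 ⊕ 77 = 7.
C2: S = E(K, 77) = 180; 75 ⊕ 180 = 255.
C3: S = E(K, 180) = 83; 243 ⊕ 83 = 160.

C1 = 7, C2 = 255, C3 = 160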